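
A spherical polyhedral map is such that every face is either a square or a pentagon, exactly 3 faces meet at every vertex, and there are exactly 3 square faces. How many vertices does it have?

14

Let x be the number of pentagons; then F = 3 + x.
Edge–face incidences: 2E = 4·3 + 5·x = 12 + 5x.
Every vertex has degree 3, so 3V = 2E.
Euler: V − E + F = 2 ⇒ (2E)/3 − E + (3 + x) = 2.
Multiply by 6: 2·(2E) − 3·(2E) + 6·(3 + x) = 12, i.e. 18 + 6x − (12 + 5x) = 12.
Collecting terms: x + 6 = 12, so x = 6.
Then 2E = 12 + 5·6 = 42, so E = 21, V = 2E/3 = 14, F = 3 + 6 = 9.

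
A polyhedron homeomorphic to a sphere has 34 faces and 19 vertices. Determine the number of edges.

Here V − E + F = 2.
E = V + F − (2) = 19 + 34 − (2) = 51.

51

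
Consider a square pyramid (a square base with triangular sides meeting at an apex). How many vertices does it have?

5

A pyramid on an n-gon base has one n-gon and n triangles: V = 4 + 1 = 5, E = 2·4 = 8, F = 4 + 1 = 5.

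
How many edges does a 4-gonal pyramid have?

8

A pyramid on an n-gon base has one n-gon and n triangles: V = 4 + 1 = 5, E = 2·4 = 8, F = 4 + 1 = 5.
Check: V − E + F = 5 − 8 + 5 = 2.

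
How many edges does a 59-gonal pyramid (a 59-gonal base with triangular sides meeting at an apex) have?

A pyramid on an n-gon base has one n-gon and n triangles: V = 59 + 1 = 60, E = 2·59 = 118, F = 59 + 1 = 60.
Check: V − E + F = 60 − 118 + 60 = 2.

118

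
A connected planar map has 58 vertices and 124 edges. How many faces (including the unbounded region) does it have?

68

Euler's formula for a connected plane graph: V − E + F = 2, so F = 2 − 58 + 124 = 68.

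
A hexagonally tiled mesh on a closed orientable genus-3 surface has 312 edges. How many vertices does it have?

204

χ = 2 − 2·3 = -4, and every face is a hexagon so 6F = 2E.
F = 2E/6 = 104. Then V = -4 + E − F = -4 + 312 − 104 = 204.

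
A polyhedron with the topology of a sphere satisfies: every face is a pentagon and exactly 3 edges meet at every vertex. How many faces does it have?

Each face has 5 edges and each edge borders two faces, so 2E = 5F.
Each vertex has degree 3, so 3V = 2E and hence V = 5F/3.
Euler: V − E + F = 2 ⇒ (5F/3) − (5F/2) + F = 2.
Multiply by 6: (10 − 15 + 6)F = 12, i.e. 1F = 12.
So F = 12, E = 5·12/2 = 30, V = 5·12/3 = 20.

12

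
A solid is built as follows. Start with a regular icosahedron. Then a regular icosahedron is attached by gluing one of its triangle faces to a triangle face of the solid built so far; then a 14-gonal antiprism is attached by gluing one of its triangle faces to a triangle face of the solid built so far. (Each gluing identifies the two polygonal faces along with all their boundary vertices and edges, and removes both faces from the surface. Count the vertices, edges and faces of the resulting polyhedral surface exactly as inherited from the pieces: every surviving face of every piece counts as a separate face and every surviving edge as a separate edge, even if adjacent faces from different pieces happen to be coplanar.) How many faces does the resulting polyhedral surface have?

A regular icosahedron: V=12, E=30, F=20.
Attach a regular icosahedron (V=12, E=30, F=20) along a 3-gon: merge 3 vertices and 3 edges, delete both glued faces → V=21, E=57, F=38.
Attach a 14-gonal antiprism (V=28, E=56, F=30) along a 3-gon: merge 3 vertices and 3 edges, delete both glued faces → V=46, E=110, F=66.
Check: V − E + F = 46 − 110 + 66 = 2.

66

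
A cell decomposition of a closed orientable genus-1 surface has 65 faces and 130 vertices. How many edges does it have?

For a closed orientable surface of genus 1, χ = 2 − 2·1 = 0.
E = V + F − (0) = 130 + 65 − (0) = 195.

195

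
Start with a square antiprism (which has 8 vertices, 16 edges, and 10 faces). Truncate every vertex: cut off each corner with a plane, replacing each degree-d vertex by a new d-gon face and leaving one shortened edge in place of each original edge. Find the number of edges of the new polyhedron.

Truncation replaces each original edge-end by a new vertex, so V′ = 2E = 32.
Each original edge survives, and each old vertex of degree d contributes d new edges; summing degrees gives Σd = 2E, so E′ = E + 2E = 3E = 48.
Each original face survives and each original vertex becomes one new face: F′ = F + V = 18.

48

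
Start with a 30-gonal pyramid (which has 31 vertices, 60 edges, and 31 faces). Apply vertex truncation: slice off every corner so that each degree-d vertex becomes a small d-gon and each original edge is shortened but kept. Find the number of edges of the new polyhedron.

180

Truncation replaces each original edge-end by a new vertex, so V′ = 2E = 120.
Each original edge survives, and each old vertex of degree d contributes d new edges; summing degrees gives Σd = 2E, so E′ = E + 2E = 3E = 180.
Each original face survives and each original vertex becomes one new face: F′ = F + V = 62.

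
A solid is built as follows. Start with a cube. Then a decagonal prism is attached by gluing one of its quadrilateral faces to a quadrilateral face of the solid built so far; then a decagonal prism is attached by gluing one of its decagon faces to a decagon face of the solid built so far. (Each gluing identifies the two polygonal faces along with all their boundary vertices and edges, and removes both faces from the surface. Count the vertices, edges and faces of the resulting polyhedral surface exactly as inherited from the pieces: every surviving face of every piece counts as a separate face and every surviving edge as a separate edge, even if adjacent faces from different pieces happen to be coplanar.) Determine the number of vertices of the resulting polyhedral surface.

34

A cube: V=8, E=12, F=6.
Attach a decagonal prism (V=20, E=30, F=12) along a 4-gon: merge 4 vertices and 4 edges, delete both glued faces → V=24, E=38, F=16.
Attach a decagonal prism (V=20, E=30, F=12) along a 10-gon: merge 10 vertices and 10 edges, delete both glued faces → V=34, E=58, F=26.
Check: V − E + F = 34 − 58 + 26 = 2.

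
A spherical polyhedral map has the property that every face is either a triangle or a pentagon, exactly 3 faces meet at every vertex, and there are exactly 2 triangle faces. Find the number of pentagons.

6

Let x be the number of pentagons; then F = 2 + x.
Edge–face incidences: 2E = 3·2 + 5·x = 6 + 5x.
Every vertex has degree 3, so 3V = 2E.
Euler: V − E + F = 2 ⇒ (2E)/3 − E + (2 + x) = 2.
Multiply by 6: 2·(2E) − 3·(2E) + 6·(2 + x) = 12, i.e. 12 + 6x − (6 + 5x) = 12.
Collecting terms: x + 6 = 12, so x = 6.
Then 2E = 6 + 5·6 = 36, so E = 18, V = 2E/3 = 12, F = 2 + 6 = 8.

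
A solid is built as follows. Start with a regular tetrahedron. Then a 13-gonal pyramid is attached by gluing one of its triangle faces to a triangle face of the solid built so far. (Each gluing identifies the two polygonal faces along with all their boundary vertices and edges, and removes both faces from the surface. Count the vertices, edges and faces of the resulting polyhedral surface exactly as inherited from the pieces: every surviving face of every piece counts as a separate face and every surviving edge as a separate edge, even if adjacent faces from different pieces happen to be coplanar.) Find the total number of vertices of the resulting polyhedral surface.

A regular tetrahedron: V=4, E=6, F=4.
Attach a 13-gonal pyramid (V=14, E=26, F=14) along a 3-gon: merge 3 vertices and 3 edges, delete both glued faces → V=15, E=29, F=16.
Check: V − E + F = 15 − 29 + 16 = 2.

15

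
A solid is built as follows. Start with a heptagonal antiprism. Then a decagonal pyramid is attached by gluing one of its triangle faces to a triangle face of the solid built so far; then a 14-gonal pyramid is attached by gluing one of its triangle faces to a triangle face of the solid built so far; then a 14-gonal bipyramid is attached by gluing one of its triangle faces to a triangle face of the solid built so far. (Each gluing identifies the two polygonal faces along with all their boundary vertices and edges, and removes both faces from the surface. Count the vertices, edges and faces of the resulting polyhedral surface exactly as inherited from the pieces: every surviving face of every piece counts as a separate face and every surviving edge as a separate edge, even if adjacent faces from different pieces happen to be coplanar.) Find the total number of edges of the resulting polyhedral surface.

109

A heptagonal antiprism: V=14, E=28, F=16.
Attach a decagonal pyramid (V=11, E=20, F=11) along a 3-gon: merge 3 vertices and 3 edges, delete both glued faces → V=22, E=45, F=25.
Attach a 14-gonal pyramid (V=15, E=28, F=15) along a 3-gon: merge 3 vertices and 3 edges, delete both glued faces → V=34, E=70, F=38.
Attach a 14-gonal bipyramid (V=16, E=42, F=28) along a 3-gon: merge 3 vertices and 3 edges, delete both glued faces → V=47, E=109, F=64.
Check: V − E + F = 47 − 109 + 64 = 2.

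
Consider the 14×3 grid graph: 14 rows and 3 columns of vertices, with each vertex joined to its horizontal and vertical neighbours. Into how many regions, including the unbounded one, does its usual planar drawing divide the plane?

27

The grid has V = 14·3 = 42 vertices and E = 14·2 + 3·13 = 67 edges.
F = 2 − V + E = 2 − 42 + 67 = 27.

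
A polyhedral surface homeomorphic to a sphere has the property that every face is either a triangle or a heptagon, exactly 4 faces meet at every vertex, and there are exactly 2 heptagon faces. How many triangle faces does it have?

Let x be the number of triangles; then F = 2 + x.
Edge–face incidences: 2E = 7·2 + 3·x = 14 + 3x.
Every vertex has degree 4, so 4V = 2E.
Euler: V − E + F = 2 ⇒ (2E)/4 − E + (2 + x) = 2.
Multiply by 8: 2·(2E) − 4·(2E) + 8·(2 + x) = 16, i.e. 16 + 8x − 2·(14 + 3x) = 16.
Collecting terms: 2x − 12 = 16, so 2x = 28, so x = 14.
Then 2E = 14 + 3·14 = 56, so E = 28, V = 2E/4 = 14, F = 2 + 14 = 16.

14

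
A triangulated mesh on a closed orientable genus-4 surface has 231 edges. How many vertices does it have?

χ = 2 − 2·4 = -6, and every face is a triangle so 3F = 2E.
F = 2E/3 = 154. Then V = -6 + E − F = -6 + 231 − 154 = 71.

71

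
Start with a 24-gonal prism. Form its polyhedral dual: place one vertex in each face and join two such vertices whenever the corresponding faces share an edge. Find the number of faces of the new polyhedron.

The base solid has V = 48, E = 72, F = 26.
The dual swaps V and F and preserves E: V′ = F = 26, E′ = E = 72, F′ = V = 48.

48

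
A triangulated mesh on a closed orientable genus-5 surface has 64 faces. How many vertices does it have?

24

χ = 2 − 2·5 = -8, and every face is a triangle so 3F = 2E.
E = 3·64/2 = 96. Then V = -8 + E − F = -8 + 96 − 64 = 24.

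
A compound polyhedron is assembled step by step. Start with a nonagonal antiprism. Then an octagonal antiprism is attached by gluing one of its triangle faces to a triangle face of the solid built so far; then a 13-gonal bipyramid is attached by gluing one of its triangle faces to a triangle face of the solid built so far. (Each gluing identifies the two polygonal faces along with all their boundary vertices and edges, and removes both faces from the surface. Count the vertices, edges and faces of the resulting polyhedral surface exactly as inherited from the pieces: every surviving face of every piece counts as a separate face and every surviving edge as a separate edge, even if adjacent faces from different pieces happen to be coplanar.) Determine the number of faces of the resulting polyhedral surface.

A nonagonal antiprism: V=18, E=36, F=20.
Attach an octagonal antiprism (V=16, E=32, F=18) along a 3-gon: merge 3 vertices and 3 edges, delete both glued faces → V=31, E=65, F=36.
Attach a 13-gonal bipyramid (V=15, E=39, F=26) along a 3-gon: merge 3 vertices and 3 edges, delete both glued faces → V=43, E=101, F=60.
Check: V − E + F = 43 − 101 + 60 = 2.

60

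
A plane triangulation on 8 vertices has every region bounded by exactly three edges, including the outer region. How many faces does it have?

In a plane triangulation 3F = 2E and V − E + F = 2, so F = 2V − 4 = 2·8 − 4 = 12.

12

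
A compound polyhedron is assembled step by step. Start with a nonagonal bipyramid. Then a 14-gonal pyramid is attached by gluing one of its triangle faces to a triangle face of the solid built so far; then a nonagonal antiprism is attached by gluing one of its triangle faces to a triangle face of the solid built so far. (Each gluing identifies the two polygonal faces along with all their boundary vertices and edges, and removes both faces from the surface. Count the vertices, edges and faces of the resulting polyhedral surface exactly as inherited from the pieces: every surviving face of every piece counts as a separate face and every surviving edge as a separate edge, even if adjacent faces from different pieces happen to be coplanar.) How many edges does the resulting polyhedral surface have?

85

A nonagonal bipyramid: V=11, E=27, F=18.
Attach a 14-gonal pyramid (V=15, E=28, F=15) along a 3-gon: merge 3 vertices and 3 edges, delete both glued faces → V=23, E=52, F=31.
Attach a nonagonal antiprism (V=18, E=36, F=20) along a 3-gon: merge 3 vertices and 3 edges, delete both glued faces → V=38, E=85, F=49.
Check: V − E + F = 38 − 85 + 49 = 2.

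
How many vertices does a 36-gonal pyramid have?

37

A pyramid on an n-gon base has one n-gon and n triangles: V = 36 + 1 = 37, E = 2·36 = 72, F = 36 + 1 = 37.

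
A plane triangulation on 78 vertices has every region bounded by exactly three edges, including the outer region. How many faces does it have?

152

In a plane triangulation 3F = 2E and V − E + F = 2, so F = 2V − 4 = 2·78 − 4 = 152.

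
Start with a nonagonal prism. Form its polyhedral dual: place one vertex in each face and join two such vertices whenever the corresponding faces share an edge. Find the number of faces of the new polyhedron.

The base solid has V = 18, E = 27, F = 11.
The dual swaps V and F and preserves E: V′ = F = 11, E′ = E = 27, F′ = V = 18.

18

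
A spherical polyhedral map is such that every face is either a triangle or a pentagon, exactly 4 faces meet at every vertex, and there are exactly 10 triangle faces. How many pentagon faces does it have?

2

Let x be the number of pentagons; then F = 10 + x.
Edge–face incidences: 2E = 3·10 + 5·x = 30 + 5x.
Every vertex has degree 4, so 4V = 2E.
Euler: V − E + F = 2 ⇒ (2E)/4 − E + (10 + x) = 2.
Multiply by 8: 2·(2E) − 4·(2E) + 8·(10 + x) = 16, i.e. 80 + 8x − 2·(30 + 5x) = 16.
Collecting terms: −2x + 20 = 16, so −2x = −4, so x = 2.
Then 2E = 30 + 5·2 = 40, so E = 20, V = 2E/4 = 10, F = 10 + 2 = 12.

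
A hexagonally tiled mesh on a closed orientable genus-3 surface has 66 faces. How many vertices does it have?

χ = 2 − 2·3 = -4, and every face is a hexagon so 6F = 2E.
E = 6·66/2 = 198. Then V = -4 + E − F = -4 + 198 − 66 = 128.

128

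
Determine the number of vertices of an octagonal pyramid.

A pyramid on an n-gon base has one n-gon and n triangles: V = 8 + 1 = 9, E = 2·8 = 16, F = 8 + 1 = 9.

9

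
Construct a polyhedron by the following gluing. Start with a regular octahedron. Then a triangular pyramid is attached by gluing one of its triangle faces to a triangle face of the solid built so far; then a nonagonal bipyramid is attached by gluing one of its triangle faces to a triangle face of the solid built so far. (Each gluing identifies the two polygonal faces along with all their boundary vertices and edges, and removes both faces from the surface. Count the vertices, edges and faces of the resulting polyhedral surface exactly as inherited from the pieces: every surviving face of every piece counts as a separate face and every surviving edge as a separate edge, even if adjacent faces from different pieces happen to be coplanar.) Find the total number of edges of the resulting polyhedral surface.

A regular octahedron: V=6, E=12, F=8.
Attach a triangular pyramid (V=4, E=6, F=4) along a 3-gon: merge 3 vertices and 3 edges, delete both glued faces → V=7, E=15, F=10.
Attach a nonagonal bipyramid (V=11, E=27, F=18) along a 3-gon: merge 3 vertices and 3 edges, delete both glued faces → V=15, E=39, F=26.
Check: V − E + F = 15 − 39 + 26 = 2.

39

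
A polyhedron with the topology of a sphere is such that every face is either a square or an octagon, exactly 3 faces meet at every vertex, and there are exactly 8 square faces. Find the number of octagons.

2

Let x be the number of octagons; then F = 8 + x.
Edge–face incidences: 2E = 4·8 + 8·x = 32 + 8x.
Every vertex has degree 3, so 3V = 2E.
Euler: V − E + F = 2 ⇒ (2E)/3 − E + (8 + x) = 2.
Multiply by 6: 2·(2E) − 3·(2E) + 6·(8 + x) = 12, i.e. 48 + 6x − (32 + 8x) = 12.
Collecting terms: −2x + 16 = 12, so −2x = −4, so x = 2.
Then 2E = 32 + 8·2 = 48, so E = 24, V = 2E/3 = 16, F = 8 + 2 = 10.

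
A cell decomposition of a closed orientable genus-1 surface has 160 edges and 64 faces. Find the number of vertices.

96

For a closed orientable surface of genus 1, χ = 2 − 2·1 = 0.
V = 0 + E − F = 0 + 160 − 64 = 96.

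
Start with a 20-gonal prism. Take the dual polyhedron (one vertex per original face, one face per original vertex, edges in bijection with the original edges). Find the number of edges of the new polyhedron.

60

The base solid has V = 40, E = 60, F = 22.
The dual swaps V and F and preserves E: V′ = F = 22, E′ = E = 60, F′ = V = 40.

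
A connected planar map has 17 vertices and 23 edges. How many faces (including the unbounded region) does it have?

Euler's formula for a connected plane graph: V − E + F = 2, so F = 2 − 17 + 23 = 8.

8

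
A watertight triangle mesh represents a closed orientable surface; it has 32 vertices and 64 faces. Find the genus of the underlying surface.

Every face is a triangle, so 2E = 3·64 = 192, giving E = 96.
χ = V − E + F = 32 − 96 + 64 = 0.
For a closed orientable surface χ = 2 − 2g, so g = (2 − (0))/2 = 1.

1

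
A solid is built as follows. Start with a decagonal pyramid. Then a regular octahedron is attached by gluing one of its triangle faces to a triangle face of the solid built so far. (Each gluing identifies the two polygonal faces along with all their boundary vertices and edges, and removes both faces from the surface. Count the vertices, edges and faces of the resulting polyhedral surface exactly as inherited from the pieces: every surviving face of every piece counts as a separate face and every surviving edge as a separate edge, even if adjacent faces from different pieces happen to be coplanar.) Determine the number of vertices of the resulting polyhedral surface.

A decagonal pyramid: V=11, E=20, F=11.
Attach a regular octahedron (V=6, E=12, F=8) along a 3-gon: merge 3 vertices and 3 edges, delete both glued faces → V=14, E=29, F=17.
Check: V − E + F = 14 − 29 + 17 = 2.

14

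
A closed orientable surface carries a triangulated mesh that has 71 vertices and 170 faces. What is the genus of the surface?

8

Every face is a triangle, so 2E = 3·170 = 510, giving E = 255.
χ = V − E + F = 71 − 255 + 170 = -14.
For a closed orientable surface χ = 2 − 2g, so g = (2 − (-14))/2 = 8.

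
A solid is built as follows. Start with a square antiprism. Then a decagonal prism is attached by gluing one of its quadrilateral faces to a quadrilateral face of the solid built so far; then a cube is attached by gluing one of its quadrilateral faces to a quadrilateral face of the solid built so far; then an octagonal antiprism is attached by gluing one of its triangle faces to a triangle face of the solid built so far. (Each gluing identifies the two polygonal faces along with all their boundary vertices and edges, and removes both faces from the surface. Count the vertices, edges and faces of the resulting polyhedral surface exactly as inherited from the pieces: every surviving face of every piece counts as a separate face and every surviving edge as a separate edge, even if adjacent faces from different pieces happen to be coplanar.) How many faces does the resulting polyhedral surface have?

A square antiprism: V=8, E=16, F=10.
Attach a decagonal prism (V=20, E=30, F=12) along a 4-gon: merge 4 vertices and 4 edges, delete both glued faces → V=24, E=42, F=20.
Attach a cube (V=8, E=12, F=6) along a 4-gon: merge 4 vertices and 4 edges, delete both glued faces → V=28, E=50, F=24.
Attach an octagonal antiprism (V=16, E=32, F=18) along a 3-gon: merge 3 vertices and 3 edges, delete both glued faces → V=41, E=79, F=40.
Check: V − E + F = 41 − 79 + 40 = 2.

40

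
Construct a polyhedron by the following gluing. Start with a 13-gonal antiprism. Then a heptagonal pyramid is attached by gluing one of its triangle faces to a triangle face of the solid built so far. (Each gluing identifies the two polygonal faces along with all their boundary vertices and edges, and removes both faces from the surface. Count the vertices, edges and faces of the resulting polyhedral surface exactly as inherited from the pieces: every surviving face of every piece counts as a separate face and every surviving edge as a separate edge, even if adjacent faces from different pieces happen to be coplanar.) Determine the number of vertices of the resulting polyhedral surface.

31

A 13-gonal antiprism: V=26, E=52, F=28.
Attach a heptagonal pyramid (V=8, E=14, F=8) along a 3-gon: merge 3 vertices and 3 edges, delete both glued faces → V=31, E=63, F=34.
Check: V − E + F = 31 − 63 + 34 = 2.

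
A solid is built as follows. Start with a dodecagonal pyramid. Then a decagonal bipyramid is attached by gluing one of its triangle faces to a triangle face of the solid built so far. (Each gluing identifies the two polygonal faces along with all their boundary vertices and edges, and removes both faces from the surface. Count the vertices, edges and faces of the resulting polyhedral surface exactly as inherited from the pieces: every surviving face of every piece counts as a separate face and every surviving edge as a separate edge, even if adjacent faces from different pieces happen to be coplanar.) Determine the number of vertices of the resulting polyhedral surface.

A dodecagonal pyramid: V=13, E=24, F=13.
Attach a decagonal bipyramid (V=12, E=30, F=20) along a 3-gon: merge 3 vertices and 3 edges, delete both glued faces → V=22, E=51, F=31.
Check: V − E + F = 22 − 51 + 31 = 2.

22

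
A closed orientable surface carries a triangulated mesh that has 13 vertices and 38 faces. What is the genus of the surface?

4

Every face is a triangle, so 2E = 3·38 = 114, giving E = 57.
χ = V − E + F = 13 − 57 + 38 = -6.
For a closed orientable surface χ = 2 − 2g, so g = (2 − (-6))/2 = 4.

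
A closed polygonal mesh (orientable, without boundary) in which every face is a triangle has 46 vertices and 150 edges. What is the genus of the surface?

3

Every face is a triangle and each edge borders two faces, so 3F = 2·150, giving F = 100.
χ = V − E + F = 46 − 150 + 100 = -4.
For a closed orientable surface χ = 2 − 2g, so g = (2 − (-4))/2 = 3.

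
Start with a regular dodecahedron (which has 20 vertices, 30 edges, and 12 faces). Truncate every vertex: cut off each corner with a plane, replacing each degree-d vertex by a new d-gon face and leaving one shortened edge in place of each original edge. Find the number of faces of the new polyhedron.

Truncation replaces each original edge-end by a new vertex, so V′ = 2E = 60.
Each original edge survives, and each old vertex of degree d contributes d new edges; summing degrees gives Σd = 2E, so E′ = E + 2E = 3E = 90.
Each original face survives and each original vertex becomes one new face: F′ = F + V = 32.

32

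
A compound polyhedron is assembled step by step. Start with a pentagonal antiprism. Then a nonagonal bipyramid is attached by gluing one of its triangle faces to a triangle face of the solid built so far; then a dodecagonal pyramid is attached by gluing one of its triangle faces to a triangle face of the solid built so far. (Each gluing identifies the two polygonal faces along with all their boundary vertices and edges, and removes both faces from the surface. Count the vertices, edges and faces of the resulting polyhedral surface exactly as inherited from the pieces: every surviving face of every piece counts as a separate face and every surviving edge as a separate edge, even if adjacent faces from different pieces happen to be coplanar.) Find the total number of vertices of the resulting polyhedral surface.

A pentagonal antiprism: V=10, E=20, F=12.
Attach a nonagonal bipyramid (V=11, E=27, F=18) along a 3-gon: merge 3 vertices and 3 edges, delete both glued faces → V=18, E=44, F=28.
Attach a dodecagonal pyramid (V=13, E=24, F=13) along a 3-gon: merge 3 vertices and 3 edges, delete both glued faces → V=28, E=65, F=39.
Check: V − E + F = 28 − 65 + 39 = 2.

28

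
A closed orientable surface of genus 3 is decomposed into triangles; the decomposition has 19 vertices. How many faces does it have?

46

χ = 2 − 2·3 = -4, and every face is a triangle so 3F = 2E.
V − E + F = -4 with E = 3F/2 gives 19 − (3/2 − 1)·F = -4, so F = 46 and E = 69.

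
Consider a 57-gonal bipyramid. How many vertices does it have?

59

A bipyramid over an n-gon has 2n triangular faces and n + 2 vertices: V = 57 + 2 = 59, E = 3·57 = 171, F = 2·57 = 114.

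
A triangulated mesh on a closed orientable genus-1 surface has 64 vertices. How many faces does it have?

χ = 2 − 2·1 = 0, and every face is a triangle so 3F = 2E.
V − E + F = 0 with E = 3F/2 gives 64 − (3/2 − 1)·F = 0, so F = 128 and E = 192.

128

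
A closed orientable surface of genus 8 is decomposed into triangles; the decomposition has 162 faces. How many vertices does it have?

67

χ = 2 − 2·8 = -14, and every face is a triangle so 3F = 2E.
E = 3·162/2 = 243. Then V = -14 + E − F = -14 + 243 − 162 = 67.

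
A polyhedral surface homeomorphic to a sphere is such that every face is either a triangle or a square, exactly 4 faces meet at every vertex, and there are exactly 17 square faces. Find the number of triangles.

8

Let x be the number of triangles; then F = 17 + x.
Edge–face incidences: 2E = 4·17 + 3·x = 68 + 3x.
Every vertex has degree 4, so 4V = 2E.
Euler: V − E + F = 2 ⇒ (2E)/4 − E + (17 + x) = 2.
Multiply by 8: 2·(2E) − 4·(2E) + 8·(17 + x) = 16, i.e. 136 + 8x − 2·(68 + 3x) = 16.
Collecting terms: 2x = 16, so x = 8.
Then 2E = 68 + 3·8 = 92, so E = 46, V = 2E/4 = 23, F = 17 + 8 = 25.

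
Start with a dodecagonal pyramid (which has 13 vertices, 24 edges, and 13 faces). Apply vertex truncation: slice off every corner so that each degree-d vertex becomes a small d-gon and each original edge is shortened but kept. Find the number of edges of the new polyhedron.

72

Truncation replaces each original edge-end by a new vertex, so V′ = 2E = 48.
Each original edge survives, and each old vertex of degree d contributes d new edges; summing degrees gives Σd = 2E, so E′ = E + 2E = 3E = 72.
Each original face survives and each original vertex becomes one new face: F′ = F + V = 26.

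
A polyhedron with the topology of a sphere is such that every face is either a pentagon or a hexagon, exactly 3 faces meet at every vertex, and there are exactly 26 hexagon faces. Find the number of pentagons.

12

Let x be the number of pentagons; then F = 26 + x.
Edge–face incidences: 2E = 6·26 + 5·x = 156 + 5x.
Every vertex has degree 3, so 3V = 2E.
Euler: V − E + F = 2 ⇒ (2E)/3 − E + (26 + x) = 2.
Multiply by 6: 2·(2E) − 3·(2E) + 6·(26 + x) = 12, i.e. 156 + 6x − (156 + 5x) = 12.
Collecting terms: x = 12.
Then 2E = 156 + 5·12 = 216, so E = 108, V = 2E/3 = 72, F = 26 + 12 = 38.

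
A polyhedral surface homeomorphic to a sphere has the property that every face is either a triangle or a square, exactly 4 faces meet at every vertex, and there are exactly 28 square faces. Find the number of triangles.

8

Let x be the number of triangles; then F = 28 + x.
Edge–face incidences: 2E = 4·28 + 3·x = 112 + 3x.
Every vertex has degree 4, so 4V = 2E.
Euler: V − E + F = 2 ⇒ (2E)/4 − E + (28 + x) = 2.
Multiply by 8: 2·(2E) − 4·(2E) + 8·(28 + x) = 16, i.e. 224 + 8x − 2·(112 + 3x) = 16.
Collecting terms: 2x = 16, so x = 8.
Then 2E = 112 + 3·8 = 136, so E = 68, V = 2E/4 = 34, F = 28 + 8 = 36.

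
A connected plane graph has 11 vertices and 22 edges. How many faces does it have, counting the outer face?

Euler's formula for a connected plane graph: V − E + F = 2, so F = 2 − 11 + 22 = 13.

13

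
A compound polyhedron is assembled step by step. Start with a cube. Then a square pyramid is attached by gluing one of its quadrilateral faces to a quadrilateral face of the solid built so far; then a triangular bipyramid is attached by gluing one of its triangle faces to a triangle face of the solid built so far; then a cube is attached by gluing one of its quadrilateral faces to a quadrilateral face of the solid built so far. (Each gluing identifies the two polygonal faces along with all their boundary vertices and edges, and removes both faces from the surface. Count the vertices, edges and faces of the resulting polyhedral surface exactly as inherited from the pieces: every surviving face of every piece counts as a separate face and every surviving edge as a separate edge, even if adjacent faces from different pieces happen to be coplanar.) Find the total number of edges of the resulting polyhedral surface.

A cube: V=8, E=12, F=6.
Attach a square pyramid (V=5, E=8, F=5) along a 4-gon: merge 4 vertices and 4 edges, delete both glued faces → V=9, E=16, F=9.
Attach a triangular bipyramid (V=5, E=9, F=6) along a 3-gon: merge 3 vertices and 3 edges, delete both glued faces → V=11, E=22, F=13.
Attach a cube (V=8, E=12, F=6) along a 4-gon: merge 4 vertices and 4 edges, delete both glued faces → V=15, E=30, F=17.
Check: V − E + F = 15 − 30 + 17 = 2.

30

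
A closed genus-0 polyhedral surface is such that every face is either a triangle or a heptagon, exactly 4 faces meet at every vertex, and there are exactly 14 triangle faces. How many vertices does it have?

14

Let x be the number of heptagons; then F = 14 + x.
Edge–face incidences: 2E = 3·14 + 7·x = 42 + 7x.
Every vertex has degree 4, so 4V = 2E.
Euler: V − E + F = 2 ⇒ (2E)/4 − E + (14 + x) = 2.
Multiply by 8: 2·(2E) − 4·(2E) + 8·(14 + x) = 16, i.e. 112 + 8x − 2·(42 + 7x) = 16.
Collecting terms: −6x + 28 = 16, so −6x = −12, so x = 2.
Then 2E = 42 + 7·2 = 56, so E = 28, V = 2E/4 = 14, F = 14 + 2 = 16.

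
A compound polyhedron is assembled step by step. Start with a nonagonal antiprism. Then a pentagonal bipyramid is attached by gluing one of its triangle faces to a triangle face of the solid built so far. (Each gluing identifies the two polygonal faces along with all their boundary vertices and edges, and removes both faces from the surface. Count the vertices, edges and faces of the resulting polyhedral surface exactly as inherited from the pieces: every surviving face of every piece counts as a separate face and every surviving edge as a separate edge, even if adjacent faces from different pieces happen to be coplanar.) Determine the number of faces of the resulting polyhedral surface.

A nonagonal antiprism: V=18, E=36, F=20.
Attach a pentagonal bipyramid (V=7, E=15, F=10) along a 3-gon: merge 3 vertices and 3 edges, delete both glued faces → V=22, E=48, F=28.
Check: V − E + F = 22 − 48 + 28 = 2.

28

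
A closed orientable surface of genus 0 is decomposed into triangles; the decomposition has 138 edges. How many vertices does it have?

χ = 2 − 2·0 = 2, and every face is a triangle so 3F = 2E.
F = 2E/3 = 92. Then V = 2 + E − F = 2 + 138 − 92 = 48.

48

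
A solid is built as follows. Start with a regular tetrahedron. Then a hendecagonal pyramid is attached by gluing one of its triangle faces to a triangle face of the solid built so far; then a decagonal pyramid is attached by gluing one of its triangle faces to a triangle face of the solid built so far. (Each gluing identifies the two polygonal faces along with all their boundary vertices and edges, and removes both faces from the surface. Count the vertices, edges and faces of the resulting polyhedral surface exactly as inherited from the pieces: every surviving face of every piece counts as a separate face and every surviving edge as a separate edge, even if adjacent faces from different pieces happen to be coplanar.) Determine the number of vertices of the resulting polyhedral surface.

21

A regular tetrahedron: V=4, E=6, F=4.
Attach a hendecagonal pyramid (V=12, E=22, F=12) along a 3-gon: merge 3 vertices and 3 edges, delete both glued faces → V=13, E=25, F=14.
Attach a decagonal pyramid (V=11, E=20, F=11) along a 3-gon: merge 3 vertices and 3 edges, delete both glued faces → V=21, E=42, F=23.
Check: V − E + F = 21 − 42 + 23 = 2.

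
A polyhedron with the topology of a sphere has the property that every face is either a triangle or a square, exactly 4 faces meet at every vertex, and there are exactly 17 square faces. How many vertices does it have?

Let x be the number of triangles; then F = 17 + x.
Edge–face incidences: 2E = 4·17 + 3·x = 68 + 3x.
Every vertex has degree 4, so 4V = 2E.
Euler: V − E + F = 2 ⇒ (2E)/4 − E + (17 + x) = 2.
Multiply by 8: 2·(2E) − 4·(2E) + 8·(17 + x) = 16, i.e. 136 + 8x − 2·(68 + 3x) = 16.
Collecting terms: 2x = 16, so x = 8.
Then 2E = 68 + 3·8 = 92, so E = 46, V = 2E/4 = 23, F = 17 + 8 = 25.

23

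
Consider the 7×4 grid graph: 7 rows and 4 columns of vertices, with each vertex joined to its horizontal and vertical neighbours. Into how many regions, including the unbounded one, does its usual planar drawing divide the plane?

19

The grid has V = 7·4 = 28 vertices and E = 7·3 + 4·6 = 45 edges.
F = 2 − V + E = 2 − 28 + 45 = 19.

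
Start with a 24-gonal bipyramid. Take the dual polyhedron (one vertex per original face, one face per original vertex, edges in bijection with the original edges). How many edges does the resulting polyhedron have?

The base solid has V = 26, E = 72, F = 48.
The dual swaps V and F and preserves E: V′ = F = 48, E′ = E = 72, F′ = V = 26.

72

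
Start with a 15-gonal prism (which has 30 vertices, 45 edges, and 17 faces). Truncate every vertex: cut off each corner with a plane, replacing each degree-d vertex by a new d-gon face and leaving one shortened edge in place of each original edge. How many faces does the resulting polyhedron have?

Truncation replaces each original edge-end by a new vertex, so V′ = 2E = 90.
Each original edge survives, and each old vertex of degree d contributes d new edges; summing degrees gives Σd = 2E, so E′ = E + 2E = 3E = 135.
Each original face survives and each original vertex becomes one new face: F′ = F + V = 47.

47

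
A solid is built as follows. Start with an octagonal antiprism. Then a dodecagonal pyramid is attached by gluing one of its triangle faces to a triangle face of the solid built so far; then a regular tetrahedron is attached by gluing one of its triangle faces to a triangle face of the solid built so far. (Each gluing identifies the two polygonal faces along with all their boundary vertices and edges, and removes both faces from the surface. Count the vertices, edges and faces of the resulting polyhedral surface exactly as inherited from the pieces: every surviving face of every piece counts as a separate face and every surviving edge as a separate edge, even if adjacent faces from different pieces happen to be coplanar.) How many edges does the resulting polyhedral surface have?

56

An octagonal antiprism: V=16, E=32, F=18.
Attach a dodecagonal pyramid (V=13, E=24, F=13) along a 3-gon: merge 3 vertices and 3 edges, delete both glued faces → V=26, E=53, F=29.
Attach a regular tetrahedron (V=4, E=6, F=4) along a 3-gon: merge 3 vertices and 3 edges, delete both glued faces → V=27, E=56, F=31.
Check: V − E + F = 27 − 56 + 31 = 2.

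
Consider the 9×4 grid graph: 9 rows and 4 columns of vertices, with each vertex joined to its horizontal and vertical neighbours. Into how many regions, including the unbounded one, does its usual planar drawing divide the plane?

The grid has V = 9·4 = 36 vertices and E = 9·3 + 4·8 = 59 edges.
F = 2 − V + E = 2 − 36 + 59 = 25.

25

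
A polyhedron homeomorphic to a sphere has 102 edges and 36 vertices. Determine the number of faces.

68

Here V − E + F = 2.
F = 2 − V + E = 2 − 36 + 102 = 68.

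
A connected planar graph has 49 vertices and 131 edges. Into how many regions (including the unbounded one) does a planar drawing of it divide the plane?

Euler's formula for a connected plane graph: V − E + F = 2, so F = 2 − 49 + 131 = 84.

84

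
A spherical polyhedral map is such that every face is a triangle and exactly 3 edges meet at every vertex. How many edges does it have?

6

Each face has 3 edges and each edge borders two faces, so 2E = 3F.
Each vertex has degree 3, so 3V = 2E and hence V = 3F/3.
Euler: V − E + F = 2 ⇒ (3F/3) − (3F/2) + F = 2.
Multiply by 6: (6 − 9 + 6)F = 12, i.e. 3F = 12.
So F = 4, E = 3·4/2 = 6, V = 3·4/3 = 4.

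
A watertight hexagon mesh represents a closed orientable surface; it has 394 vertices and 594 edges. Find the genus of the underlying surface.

Every face is a hexagon and each edge borders two faces, so 6F = 2·594, giving F = 198.
χ = V − E + F = 394 − 594 + 198 = -2.
For a closed orientable surface χ = 2 − 2g, so g = (2 − (-2))/2 = 2.

2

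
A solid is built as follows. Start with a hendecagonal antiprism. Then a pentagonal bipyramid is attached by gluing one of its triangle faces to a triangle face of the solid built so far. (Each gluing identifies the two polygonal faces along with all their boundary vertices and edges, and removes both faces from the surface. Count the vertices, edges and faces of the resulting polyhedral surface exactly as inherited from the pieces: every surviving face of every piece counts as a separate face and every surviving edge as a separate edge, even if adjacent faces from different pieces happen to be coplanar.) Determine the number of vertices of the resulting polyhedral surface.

A hendecagonal antiprism: V=22, E=44, F=24.
Attach a pentagonal bipyramid (V=7, E=15, F=10) along a 3-gon: merge 3 vertices and 3 edges, delete both glued faces → V=26, E=56, F=32.
Check: V − E + F = 26 − 56 + 32 = 2.

26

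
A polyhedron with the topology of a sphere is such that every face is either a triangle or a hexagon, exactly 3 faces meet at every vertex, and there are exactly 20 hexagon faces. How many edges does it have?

66

Let x be the number of triangles; then F = 20 + x.
Edge–face incidences: 2E = 6·20 + 3·x = 120 + 3x.
Every vertex has degree 3, so 3V = 2E.
Euler: V − E + F = 2 ⇒ (2E)/3 − E + (20 + x) = 2.
Multiply by 6: 2·(2E) − 3·(2E) + 6·(20 + x) = 12, i.e. 120 + 6x − (120 + 3x) = 12.
Collecting terms: 3x = 12, so x = 4.
Then 2E = 120 + 3·4 = 132, so E = 66, V = 2E/3 = 44, F = 20 + 4 = 24.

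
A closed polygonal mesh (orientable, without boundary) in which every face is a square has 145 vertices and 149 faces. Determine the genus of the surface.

3

Every face is a square, so 2E = 4·149 = 596, giving E = 298.
χ = V − E + F = 145 − 298 + 149 = -4.
For a closed orientable surface χ = 2 − 2g, so g = (2 − (-4))/2 = 3.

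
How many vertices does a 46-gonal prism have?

92

A prism on an n-gon has two n-gon bases and n rectangular sides: V = 2·46 = 92, E = 3·46 = 138, F = 46 + 2 = 48.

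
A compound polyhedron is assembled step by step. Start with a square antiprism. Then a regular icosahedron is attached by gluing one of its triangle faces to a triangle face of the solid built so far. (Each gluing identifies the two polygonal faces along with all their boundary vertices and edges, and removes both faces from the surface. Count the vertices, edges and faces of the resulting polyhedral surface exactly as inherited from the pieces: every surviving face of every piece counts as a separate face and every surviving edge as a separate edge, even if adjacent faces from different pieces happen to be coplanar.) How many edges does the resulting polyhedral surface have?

A square antiprism: V=8, E=16, F=10.
Attach a regular icosahedron (V=12, E=30, F=20) along a 3-gon: merge 3 vertices and 3 edges, delete both glued faces → V=17, E=43, F=28.
Check: V − E + F = 17 − 43 + 28 = 2.

43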